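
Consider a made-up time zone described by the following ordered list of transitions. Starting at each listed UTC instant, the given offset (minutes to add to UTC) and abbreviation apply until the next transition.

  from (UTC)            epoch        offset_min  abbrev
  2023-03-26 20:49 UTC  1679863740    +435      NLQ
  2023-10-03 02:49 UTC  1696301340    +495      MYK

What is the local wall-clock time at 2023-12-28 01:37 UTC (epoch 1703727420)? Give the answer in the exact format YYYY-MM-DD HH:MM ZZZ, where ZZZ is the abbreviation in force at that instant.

Query: 2023-12-28 01:37 UTC
Rule 2/2 (MYK, +08:15): 2023-10-03 02:49 UTC ≤ query < +∞
1·60 + 37 + 495 = 592 min
592 = 0·1440 + 592; 592 = 9·60 + 52 → 09:52, same day
→ 2023-12-28 09:52 MYK

2023-12-28 09:52 MYK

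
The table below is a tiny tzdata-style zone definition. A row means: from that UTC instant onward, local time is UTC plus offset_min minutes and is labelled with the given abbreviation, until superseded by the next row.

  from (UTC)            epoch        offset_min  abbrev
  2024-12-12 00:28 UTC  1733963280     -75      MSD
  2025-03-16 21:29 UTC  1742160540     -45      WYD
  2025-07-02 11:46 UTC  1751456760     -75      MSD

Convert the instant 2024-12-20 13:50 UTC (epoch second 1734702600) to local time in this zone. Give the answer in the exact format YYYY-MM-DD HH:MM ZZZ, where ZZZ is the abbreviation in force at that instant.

Query: 2024-12-20 13:50 UTC
Rule 1/3 (MSD, -01:15): 2024-12-12 00:28 UTC ≤ query < 2025-03-16 21:29 UTC
13·60 + 50 - 75 = 755 min
755 = 0·1440 + 755; 755 = 12·60 + 35 → 12:35, same day
→ 2024-12-20 12:35 MSD

2024-12-20 12:35 MSD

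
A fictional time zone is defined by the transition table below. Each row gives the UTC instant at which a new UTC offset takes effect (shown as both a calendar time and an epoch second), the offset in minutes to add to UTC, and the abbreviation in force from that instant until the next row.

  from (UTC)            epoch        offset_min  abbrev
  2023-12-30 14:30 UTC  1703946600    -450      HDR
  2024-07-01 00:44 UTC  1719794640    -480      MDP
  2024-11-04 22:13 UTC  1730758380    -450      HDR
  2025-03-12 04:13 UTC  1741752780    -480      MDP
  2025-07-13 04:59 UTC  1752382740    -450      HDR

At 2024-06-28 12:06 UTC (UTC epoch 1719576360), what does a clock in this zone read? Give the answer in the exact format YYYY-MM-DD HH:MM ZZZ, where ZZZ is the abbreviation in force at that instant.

Query: 2024-06-28 12:06 UTC
Rule 1/5 (HDR, -07:30): 2023-12-30 14:30 UTC ≤ query < 2024-07-01 00:44 UTC
12·60 + 6 - 450 = 276 min
276 = 0·1440 + 276; 276 = 4·60 + 36 → 04:36, same day
→ 2024-06-28 04:36 HDR

2024-06-28 04:36 HDR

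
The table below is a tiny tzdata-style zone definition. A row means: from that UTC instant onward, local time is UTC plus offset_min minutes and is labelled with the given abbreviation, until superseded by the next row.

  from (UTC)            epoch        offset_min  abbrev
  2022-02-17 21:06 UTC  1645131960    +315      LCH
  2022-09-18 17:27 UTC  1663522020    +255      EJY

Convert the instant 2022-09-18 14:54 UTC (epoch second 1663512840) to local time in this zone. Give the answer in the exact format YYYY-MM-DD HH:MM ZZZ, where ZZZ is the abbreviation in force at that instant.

2022-09-18 20:09 LCH

Query: 2022-09-18 14:54 UTC
Rule 1/2 (LCH, +05:15): 2022-02-17 21:06 UTC ≤ query < 2022-09-18 17:27 UTC
14·60 + 54 + 315 = 1209 min
1209 = 0·1440 + 1209; 1209 = 20·60 + 9 → 20:09, same day
→ 2022-09-18 20:09 LCH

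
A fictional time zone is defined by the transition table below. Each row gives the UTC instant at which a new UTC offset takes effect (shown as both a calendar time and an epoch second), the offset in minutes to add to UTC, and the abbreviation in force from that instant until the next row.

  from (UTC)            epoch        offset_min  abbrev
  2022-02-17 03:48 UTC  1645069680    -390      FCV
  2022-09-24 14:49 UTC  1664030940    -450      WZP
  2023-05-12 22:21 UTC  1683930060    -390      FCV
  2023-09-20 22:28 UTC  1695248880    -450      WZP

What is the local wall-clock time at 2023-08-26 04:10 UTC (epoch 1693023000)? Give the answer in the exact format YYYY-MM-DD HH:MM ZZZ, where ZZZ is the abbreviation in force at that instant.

2023-08-25 21:40 FCV

Query: 2023-08-26 04:10 UTC
Rule 3/4 (FCV, -06:30): 2023-05-12 22:21 UTC ≤ query < 2023-09-20 22:28 UTC
4·60 + 10 - 390 = -140 min
-140 = -1·1440 + 1300; 1300 = 21·60 + 40 → 21:40, 2023-08-26 - 1 day = 2023-08-25
→ 2023-08-25 21:40 FCV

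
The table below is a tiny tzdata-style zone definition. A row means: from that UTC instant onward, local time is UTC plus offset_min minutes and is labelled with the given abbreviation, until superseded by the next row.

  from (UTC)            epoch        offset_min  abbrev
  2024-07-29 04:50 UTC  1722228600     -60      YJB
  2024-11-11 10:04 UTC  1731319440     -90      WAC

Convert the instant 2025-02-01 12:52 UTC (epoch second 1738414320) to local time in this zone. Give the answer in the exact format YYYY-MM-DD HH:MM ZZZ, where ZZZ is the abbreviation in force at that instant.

2025-02-01 11:22 WAC

Query: 2025-02-01 12:52 UTC
Rule 2/2 (WAC, -01:30): 2024-11-11 10:04 UTC ≤ query < +∞
12·60 + 52 - 90 = 682 min
682 = 0·1440 + 682; 682 = 11·60 + 22 → 11:22, same day
→ 2025-02-01 11:22 WAC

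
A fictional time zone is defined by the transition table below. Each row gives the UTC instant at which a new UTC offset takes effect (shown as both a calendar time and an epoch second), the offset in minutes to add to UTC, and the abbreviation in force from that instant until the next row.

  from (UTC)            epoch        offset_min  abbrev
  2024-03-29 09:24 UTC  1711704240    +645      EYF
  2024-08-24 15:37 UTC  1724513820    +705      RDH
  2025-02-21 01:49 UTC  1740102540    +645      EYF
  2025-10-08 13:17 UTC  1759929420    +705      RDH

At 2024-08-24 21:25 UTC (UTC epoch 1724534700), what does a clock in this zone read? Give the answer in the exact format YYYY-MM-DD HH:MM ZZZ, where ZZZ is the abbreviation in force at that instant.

Query: 2024-08-24 21:25 UTC
Rule 2/4 (RDH, +11:45): 2024-08-24 15:37 UTC ≤ query < 2025-02-21 01:49 UTC
21·60 + 25 + 705 = 1990 min
1990 = 1·1440 + 550; 550 = 9·60 + 10 → 09:10, 2024-08-24 + 1 day = 2024-08-25
→ 2024-08-25 09:10 RDH

2024-08-25 09:10 RDH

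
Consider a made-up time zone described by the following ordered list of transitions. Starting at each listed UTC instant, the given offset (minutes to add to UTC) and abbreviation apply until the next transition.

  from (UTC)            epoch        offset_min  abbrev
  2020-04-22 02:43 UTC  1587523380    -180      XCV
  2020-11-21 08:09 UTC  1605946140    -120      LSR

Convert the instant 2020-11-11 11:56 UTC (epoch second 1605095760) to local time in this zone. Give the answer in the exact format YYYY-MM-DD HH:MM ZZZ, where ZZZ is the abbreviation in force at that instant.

Query: 2020-11-11 11:56 UTC
Rule 1/2 (XCV, -03:00): 2020-04-22 02:43 UTC ≤ query < 2020-11-21 08:09 UTC
11·60 + 56 - 180 = 536 min
536 = 0·1440 + 536; 536 = 8·60 + 56 → 08:56, same day
→ 2020-11-11 08:56 XCV

2020-11-11 08:56 XCV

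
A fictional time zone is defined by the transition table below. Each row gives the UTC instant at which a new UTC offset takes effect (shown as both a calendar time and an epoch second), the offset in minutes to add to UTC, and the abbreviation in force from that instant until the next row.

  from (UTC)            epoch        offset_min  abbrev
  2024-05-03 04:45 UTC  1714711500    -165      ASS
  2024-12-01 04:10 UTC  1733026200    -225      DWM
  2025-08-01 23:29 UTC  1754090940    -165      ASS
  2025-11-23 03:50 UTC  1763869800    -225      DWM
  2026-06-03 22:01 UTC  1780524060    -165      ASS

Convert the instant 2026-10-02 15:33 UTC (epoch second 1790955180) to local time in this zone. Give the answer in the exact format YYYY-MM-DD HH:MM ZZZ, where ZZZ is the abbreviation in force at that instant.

Query: 2026-10-02 15:33 UTC
Rule 5/5 (ASS, -02:45): 2026-06-03 22:01 UTC ≤ query < +∞
15·60 + 33 - 165 = 768 min
768 = 0·1440 + 768; 768 = 12·60 + 48 → 12:48, same day
→ 2026-10-02 12:48 ASS

2026-10-02 12:48 ASS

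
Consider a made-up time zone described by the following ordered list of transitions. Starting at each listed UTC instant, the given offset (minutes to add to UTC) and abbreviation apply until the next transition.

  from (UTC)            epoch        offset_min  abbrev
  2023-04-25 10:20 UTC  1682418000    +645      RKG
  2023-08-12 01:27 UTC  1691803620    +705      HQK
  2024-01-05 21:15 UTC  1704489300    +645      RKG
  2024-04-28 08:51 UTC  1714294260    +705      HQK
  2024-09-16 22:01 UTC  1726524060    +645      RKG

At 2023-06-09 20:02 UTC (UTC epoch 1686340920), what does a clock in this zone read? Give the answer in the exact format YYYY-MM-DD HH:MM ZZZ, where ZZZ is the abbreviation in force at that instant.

2023-06-10 06:47 RKG

Query: 2023-06-09 20:02 UTC
Rule 1/5 (RKG, +10:45): 2023-04-25 10:20 UTC ≤ query < 2023-08-12 01:27 UTC
20·60 + 2 + 645 = 1847 min
1847 = 1·1440 + 407; 407 = 6·60 + 47 → 06:47, 2023-06-09 + 1 day = 2023-06-10
→ 2023-06-10 06:47 RKG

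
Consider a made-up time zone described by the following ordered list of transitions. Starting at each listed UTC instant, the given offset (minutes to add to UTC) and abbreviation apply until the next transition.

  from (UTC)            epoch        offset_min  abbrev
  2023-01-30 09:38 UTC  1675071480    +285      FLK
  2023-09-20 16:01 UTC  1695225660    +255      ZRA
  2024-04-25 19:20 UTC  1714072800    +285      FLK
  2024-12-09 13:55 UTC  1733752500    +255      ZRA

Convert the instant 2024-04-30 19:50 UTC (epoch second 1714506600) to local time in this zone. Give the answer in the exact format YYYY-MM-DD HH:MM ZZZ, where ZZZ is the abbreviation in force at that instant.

Query: 2024-04-30 19:50 UTC
Rule 3/4 (FLK, +04:45): 2024-04-25 19:20 UTC ≤ query < 2024-12-09 13:55 UTC
19·60 + 50 + 285 = 1475 min
1475 = 1·1440 + 35; 35 = 0·60 + 35 → 00:35, 2024-04-30 + 1 day = 2024-05-01
→ 2024-05-01 00:35 FLK

2024-05-01 00:35 FLK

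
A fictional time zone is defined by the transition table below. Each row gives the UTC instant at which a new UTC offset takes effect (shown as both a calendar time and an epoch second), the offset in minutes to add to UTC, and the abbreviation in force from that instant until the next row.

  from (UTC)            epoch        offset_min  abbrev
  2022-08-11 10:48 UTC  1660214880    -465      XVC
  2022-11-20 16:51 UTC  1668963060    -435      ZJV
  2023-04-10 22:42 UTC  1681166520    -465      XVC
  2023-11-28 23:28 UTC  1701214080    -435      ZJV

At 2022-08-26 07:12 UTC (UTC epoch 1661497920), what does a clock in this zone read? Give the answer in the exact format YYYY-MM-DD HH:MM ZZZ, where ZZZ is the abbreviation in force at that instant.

2022-08-25 23:27 XVC

Query: 2022-08-26 07:12 UTC
Rule 1/4 (XVC, -07:45): 2022-08-11 10:48 UTC ≤ query < 2022-11-20 16:51 UTC
7·60 + 12 - 465 = -33 min
-33 = -1·1440 + 1407; 1407 = 23·60 + 27 → 23:27, 2022-08-26 - 1 day = 2022-08-25
→ 2022-08-25 23:27 XVC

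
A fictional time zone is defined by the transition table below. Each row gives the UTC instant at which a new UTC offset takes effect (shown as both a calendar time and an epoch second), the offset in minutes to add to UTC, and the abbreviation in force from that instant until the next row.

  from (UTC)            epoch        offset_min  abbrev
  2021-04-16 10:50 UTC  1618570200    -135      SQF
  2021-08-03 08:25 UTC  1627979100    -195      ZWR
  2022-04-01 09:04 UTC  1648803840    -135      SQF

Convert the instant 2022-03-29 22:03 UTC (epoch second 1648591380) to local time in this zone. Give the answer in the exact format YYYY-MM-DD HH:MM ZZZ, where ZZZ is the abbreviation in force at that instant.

2022-03-29 18:48 ZWR

Query: 2022-03-29 22:03 UTC
Rule 2/3 (ZWR, -03:15): 2021-08-03 08:25 UTC ≤ query < 2022-04-01 09:04 UTC
22·60 + 3 - 195 = 1128 min
1128 = 0·1440 + 1128; 1128 = 18·60 + 48 → 18:48, same day
→ 2022-03-29 18:48 ZWR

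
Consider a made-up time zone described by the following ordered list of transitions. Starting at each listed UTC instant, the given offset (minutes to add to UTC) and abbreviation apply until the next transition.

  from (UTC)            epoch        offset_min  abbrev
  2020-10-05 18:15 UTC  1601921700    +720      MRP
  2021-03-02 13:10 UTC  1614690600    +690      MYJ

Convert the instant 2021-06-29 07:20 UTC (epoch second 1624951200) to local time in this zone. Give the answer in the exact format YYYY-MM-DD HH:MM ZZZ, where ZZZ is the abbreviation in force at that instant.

2021-06-29 18:50 MYJ

Query: 2021-06-29 07:20 UTC
Rule 2/2 (MYJ, +11:30): 2021-03-02 13:10 UTC ≤ query < +∞
7·60 + 20 + 690 = 1130 min
1130 = 0·1440 + 1130; 1130 = 18·60 + 50 → 18:50, same day
→ 2021-06-29 18:50 MYJ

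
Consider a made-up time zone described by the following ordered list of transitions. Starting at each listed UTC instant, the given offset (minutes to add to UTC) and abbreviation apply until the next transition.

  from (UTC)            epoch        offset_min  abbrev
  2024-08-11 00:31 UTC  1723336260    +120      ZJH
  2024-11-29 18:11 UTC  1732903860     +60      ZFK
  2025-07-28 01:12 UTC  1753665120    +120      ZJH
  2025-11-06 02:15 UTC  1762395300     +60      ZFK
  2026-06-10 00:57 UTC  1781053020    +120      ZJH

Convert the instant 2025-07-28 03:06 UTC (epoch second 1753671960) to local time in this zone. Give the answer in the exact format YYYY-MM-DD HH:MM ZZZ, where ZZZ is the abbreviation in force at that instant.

2025-07-28 05:06 ZJH

Query: 2025-07-28 03:06 UTC
Rule 3/5 (ZJH, +02:00): 2025-07-28 01:12 UTC ≤ query < 2025-11-06 02:15 UTC
3·60 + 6 + 120 = 306 min
306 = 0·1440 + 306; 306 = 5·60 + 6 → 05:06, same day
→ 2025-07-28 05:06 ZJH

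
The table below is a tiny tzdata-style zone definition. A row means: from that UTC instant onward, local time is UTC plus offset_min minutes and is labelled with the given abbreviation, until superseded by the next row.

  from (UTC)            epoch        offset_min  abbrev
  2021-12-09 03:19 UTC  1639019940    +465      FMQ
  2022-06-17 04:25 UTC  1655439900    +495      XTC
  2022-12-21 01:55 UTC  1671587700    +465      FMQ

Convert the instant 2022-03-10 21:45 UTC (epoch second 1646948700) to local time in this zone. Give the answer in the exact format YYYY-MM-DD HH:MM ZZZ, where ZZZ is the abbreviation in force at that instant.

Query: 2022-03-10 21:45 UTC
Rule 1/3 (FMQ, +07:45): 2021-12-09 03:19 UTC ≤ query < 2022-06-17 04:25 UTC
21·60 + 45 + 465 = 1770 min
1770 = 1·1440 + 330; 330 = 5·60 + 30 → 05:30, 2022-03-10 + 1 day = 2022-03-11
→ 2022-03-11 05:30 FMQ

2022-03-11 05:30 FMQ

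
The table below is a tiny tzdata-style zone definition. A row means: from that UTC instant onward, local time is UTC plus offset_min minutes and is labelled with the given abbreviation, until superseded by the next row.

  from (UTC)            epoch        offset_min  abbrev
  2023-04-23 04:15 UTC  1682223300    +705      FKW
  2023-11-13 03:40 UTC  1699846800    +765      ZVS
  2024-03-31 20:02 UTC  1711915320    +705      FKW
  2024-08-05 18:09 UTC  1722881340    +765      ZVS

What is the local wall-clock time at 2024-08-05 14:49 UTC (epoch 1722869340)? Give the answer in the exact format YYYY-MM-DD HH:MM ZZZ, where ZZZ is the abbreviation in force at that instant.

Query: 2024-08-05 14:49 UTC
Rule 3/4 (FKW, +11:45): 2024-03-31 20:02 UTC ≤ query < 2024-08-05 18:09 UTC
14·60 + 49 + 705 = 1594 min
1594 = 1·1440 + 154; 154 = 2·60 + 34 → 02:34, 2024-08-05 + 1 day = 2024-08-06
→ 2024-08-06 02:34 FKW

2024-08-06 02:34 FKW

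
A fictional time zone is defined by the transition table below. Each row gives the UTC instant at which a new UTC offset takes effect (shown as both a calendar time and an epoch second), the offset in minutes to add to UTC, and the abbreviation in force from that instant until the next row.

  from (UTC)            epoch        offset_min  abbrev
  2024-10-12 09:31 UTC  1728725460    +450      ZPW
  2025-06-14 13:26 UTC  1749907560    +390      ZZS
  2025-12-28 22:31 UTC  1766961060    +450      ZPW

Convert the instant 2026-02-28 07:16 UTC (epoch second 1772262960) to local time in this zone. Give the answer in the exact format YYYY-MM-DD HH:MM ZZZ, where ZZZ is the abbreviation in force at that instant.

2026-02-28 14:46 ZPW

Query: 2026-02-28 07:16 UTC
Rule 3/3 (ZPW, +07:30): 2025-12-28 22:31 UTC ≤ query < +∞
7·60 + 16 + 450 = 886 min
886 = 0·1440 + 886; 886 = 14·60 + 46 → 14:46, same day
→ 2026-02-28 14:46 ZPW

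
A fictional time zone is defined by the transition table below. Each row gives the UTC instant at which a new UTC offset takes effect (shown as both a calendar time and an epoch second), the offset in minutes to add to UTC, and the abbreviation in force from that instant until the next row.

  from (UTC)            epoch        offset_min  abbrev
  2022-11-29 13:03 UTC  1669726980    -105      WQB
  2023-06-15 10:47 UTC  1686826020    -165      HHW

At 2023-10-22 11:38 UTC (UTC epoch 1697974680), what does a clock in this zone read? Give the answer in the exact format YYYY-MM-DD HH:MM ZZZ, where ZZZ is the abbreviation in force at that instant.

2023-10-22 08:53 HHW

Query: 2023-10-22 11:38 UTC
Rule 2/2 (HHW, -02:45): 2023-06-15 10:47 UTC ≤ query < +∞
11·60 + 38 - 165 = 533 min
533 = 0·1440 + 533; 533 = 8·60 + 53 → 08:53, same day
→ 2023-10-22 08:53 HHW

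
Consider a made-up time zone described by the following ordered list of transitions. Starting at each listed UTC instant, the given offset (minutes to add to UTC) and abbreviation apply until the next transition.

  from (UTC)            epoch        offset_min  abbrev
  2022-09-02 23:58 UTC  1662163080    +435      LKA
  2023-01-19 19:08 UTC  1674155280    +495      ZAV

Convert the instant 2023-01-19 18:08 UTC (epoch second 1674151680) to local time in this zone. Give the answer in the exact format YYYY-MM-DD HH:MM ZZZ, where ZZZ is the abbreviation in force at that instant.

Query: 2023-01-19 18:08 UTC
Rule 1/2 (LKA, +07:15): 2022-09-02 23:58 UTC ≤ query < 2023-01-19 19:08 UTC
18·60 + 8 + 435 = 1523 min
1523 = 1·1440 + 83; 83 = 1·60 + 23 → 01:23, 2023-01-19 + 1 day = 2023-01-20
→ 2023-01-20 01:23 LKA

2023-01-20 01:23 LKA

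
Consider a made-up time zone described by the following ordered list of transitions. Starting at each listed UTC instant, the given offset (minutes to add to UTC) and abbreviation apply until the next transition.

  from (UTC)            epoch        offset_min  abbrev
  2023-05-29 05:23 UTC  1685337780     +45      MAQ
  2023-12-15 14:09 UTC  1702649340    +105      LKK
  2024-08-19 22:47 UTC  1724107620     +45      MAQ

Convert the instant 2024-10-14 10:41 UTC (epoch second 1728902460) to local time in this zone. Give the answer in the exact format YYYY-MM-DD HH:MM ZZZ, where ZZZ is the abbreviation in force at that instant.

2024-10-14 11:26 MAQ

Query: 2024-10-14 10:41 UTC
Rule 3/3 (MAQ, +00:45): 2024-08-19 22:47 UTC ≤ query < +∞
10·60 + 41 + 45 = 686 min
686 = 0·1440 + 686; 686 = 11·60 + 26 → 11:26, same day
→ 2024-10-14 11:26 MAQ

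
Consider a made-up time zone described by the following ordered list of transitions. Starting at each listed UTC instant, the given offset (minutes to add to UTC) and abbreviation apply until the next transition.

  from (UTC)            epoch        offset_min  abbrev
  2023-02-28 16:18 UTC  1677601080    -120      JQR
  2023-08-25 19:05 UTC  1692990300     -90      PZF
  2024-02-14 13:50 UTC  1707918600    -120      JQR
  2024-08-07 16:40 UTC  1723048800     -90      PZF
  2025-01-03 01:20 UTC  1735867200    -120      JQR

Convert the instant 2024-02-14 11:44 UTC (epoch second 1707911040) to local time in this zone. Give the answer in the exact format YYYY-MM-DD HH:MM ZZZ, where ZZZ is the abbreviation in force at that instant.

2024-02-14 10:14 PZF

Query: 2024-02-14 11:44 UTC
Rule 2/5 (PZF, -01:30): 2023-08-25 19:05 UTC ≤ query < 2024-02-14 13:50 UTC
11·60 + 44 - 90 = 614 min
614 = 0·1440 + 614; 614 = 10·60 + 14 → 10:14, same day
→ 2024-02-14 10:14 PZF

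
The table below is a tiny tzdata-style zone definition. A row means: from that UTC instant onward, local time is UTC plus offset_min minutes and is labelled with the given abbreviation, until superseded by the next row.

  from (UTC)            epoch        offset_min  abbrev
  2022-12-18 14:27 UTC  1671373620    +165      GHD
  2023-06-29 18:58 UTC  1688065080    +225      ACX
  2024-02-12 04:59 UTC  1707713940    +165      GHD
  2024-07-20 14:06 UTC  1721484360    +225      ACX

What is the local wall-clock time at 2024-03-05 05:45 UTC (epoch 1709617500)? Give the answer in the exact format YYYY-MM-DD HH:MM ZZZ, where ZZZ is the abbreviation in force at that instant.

Query: 2024-03-05 05:45 UTC
Rule 3/4 (GHD, +02:45): 2024-02-12 04:59 UTC ≤ query < 2024-07-20 14:06 UTC
5·60 + 45 + 165 = 510 min
510 = 0·1440 + 510; 510 = 8·60 + 30 → 08:30, same day
→ 2024-03-05 08:30 GHD

2024-03-05 08:30 GHD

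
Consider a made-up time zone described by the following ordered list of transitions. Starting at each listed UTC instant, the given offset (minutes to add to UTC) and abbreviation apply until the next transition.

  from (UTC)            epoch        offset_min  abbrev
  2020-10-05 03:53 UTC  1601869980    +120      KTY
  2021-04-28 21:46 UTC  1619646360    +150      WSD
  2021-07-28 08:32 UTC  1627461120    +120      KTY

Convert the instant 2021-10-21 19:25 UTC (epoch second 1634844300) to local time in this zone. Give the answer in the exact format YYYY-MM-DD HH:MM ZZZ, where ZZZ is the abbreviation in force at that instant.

Query: 2021-10-21 19:25 UTC
Rule 3/3 (KTY, +02:00): 2021-07-28 08:32 UTC ≤ query < +∞
19·60 + 25 + 120 = 1285 min
1285 = 0·1440 + 1285; 1285 = 21·60 + 25 → 21:25, same day
→ 2021-10-21 21:25 KTY

2021-10-21 21:25 KTY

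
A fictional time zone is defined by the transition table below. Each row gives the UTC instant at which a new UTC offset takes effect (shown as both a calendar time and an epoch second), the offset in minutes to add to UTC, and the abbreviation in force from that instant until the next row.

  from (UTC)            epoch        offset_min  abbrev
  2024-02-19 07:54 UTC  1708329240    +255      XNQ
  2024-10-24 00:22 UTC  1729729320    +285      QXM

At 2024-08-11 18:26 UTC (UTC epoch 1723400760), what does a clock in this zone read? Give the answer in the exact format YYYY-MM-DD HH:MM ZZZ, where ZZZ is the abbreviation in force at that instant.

2024-08-11 22:41 XNQ

Query: 2024-08-11 18:26 UTC
Rule 1/2 (XNQ, +04:15): 2024-02-19 07:54 UTC ≤ query < 2024-10-24 00:22 UTC
18·60 + 26 + 255 = 1361 min
1361 = 0·1440 + 1361; 1361 = 22·60 + 41 → 22:41, same day
→ 2024-08-11 22:41 XNQ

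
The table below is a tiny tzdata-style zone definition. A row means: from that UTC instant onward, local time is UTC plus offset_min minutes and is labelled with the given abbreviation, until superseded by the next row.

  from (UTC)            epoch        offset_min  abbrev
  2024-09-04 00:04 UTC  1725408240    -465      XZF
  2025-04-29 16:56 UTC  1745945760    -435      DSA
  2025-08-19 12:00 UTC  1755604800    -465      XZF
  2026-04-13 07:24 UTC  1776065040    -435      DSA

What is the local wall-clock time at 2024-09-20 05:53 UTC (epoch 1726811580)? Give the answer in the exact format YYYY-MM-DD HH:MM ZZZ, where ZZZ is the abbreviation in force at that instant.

Query: 2024-09-20 05:53 UTC
Rule 1/4 (XZF, -07:45): 2024-09-04 00:04 UTC ≤ query < 2025-04-29 16:56 UTC
5·60 + 53 - 465 = -112 min
-112 = -1·1440 + 1328; 1328 = 22·60 + 8 → 22:08, 2024-09-20 - 1 day = 2024-09-19
→ 2024-09-19 22:08 XZF

2024-09-19 22:08 XZF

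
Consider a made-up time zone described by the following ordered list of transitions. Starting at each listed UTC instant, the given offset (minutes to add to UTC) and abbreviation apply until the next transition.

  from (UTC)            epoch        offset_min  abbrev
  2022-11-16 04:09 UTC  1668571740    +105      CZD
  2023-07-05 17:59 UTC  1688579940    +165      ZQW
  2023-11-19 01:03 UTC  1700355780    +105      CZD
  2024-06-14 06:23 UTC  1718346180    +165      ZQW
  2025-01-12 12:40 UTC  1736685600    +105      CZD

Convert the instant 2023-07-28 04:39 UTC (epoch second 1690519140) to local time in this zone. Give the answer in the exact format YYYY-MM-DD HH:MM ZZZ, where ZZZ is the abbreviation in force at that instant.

Query: 2023-07-28 04:39 UTC
Rule 2/5 (ZQW, +02:45): 2023-07-05 17:59 UTC ≤ query < 2023-11-19 01:03 UTC
4·60 + 39 + 165 = 444 min
444 = 0·1440 + 444; 444 = 7·60 + 24 → 07:24, same day
→ 2023-07-28 07:24 ZQW

2023-07-28 07:24 ZQW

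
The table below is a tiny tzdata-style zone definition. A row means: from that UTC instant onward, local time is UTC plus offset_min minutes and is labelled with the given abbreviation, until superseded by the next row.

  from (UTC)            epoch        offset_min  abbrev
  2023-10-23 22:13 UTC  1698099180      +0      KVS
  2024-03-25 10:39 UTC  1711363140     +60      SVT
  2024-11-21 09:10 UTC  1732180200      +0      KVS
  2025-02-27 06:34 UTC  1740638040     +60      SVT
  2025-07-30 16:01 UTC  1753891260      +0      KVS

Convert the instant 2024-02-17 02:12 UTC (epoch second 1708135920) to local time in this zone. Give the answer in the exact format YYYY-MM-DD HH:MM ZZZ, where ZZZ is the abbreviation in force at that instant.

Query: 2024-02-17 02:12 UTC
Rule 1/5 (KVS, +00:00): 2023-10-23 22:13 UTC ≤ query < 2024-03-25 10:39 UTC
2·60 + 12 + 0 = 132 min
132 = 0·1440 + 132; 132 = 2·60 + 12 → 02:12, same day
→ 2024-02-17 02:12 KVS

2024-02-17 02:12 KVS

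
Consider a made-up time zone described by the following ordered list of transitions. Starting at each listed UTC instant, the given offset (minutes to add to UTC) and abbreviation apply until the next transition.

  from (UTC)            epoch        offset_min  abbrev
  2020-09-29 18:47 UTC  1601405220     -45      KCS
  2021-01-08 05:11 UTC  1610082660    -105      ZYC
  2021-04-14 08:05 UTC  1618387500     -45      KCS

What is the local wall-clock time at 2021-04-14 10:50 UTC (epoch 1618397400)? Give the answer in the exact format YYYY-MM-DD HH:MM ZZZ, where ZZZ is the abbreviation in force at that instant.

2021-04-14 10:05 KCS

Query: 2021-04-14 10:50 UTC
Rule 3/3 (KCS, -00:45): 2021-04-14 08:05 UTC ≤ query < +∞
10·60 + 50 - 45 = 605 min
605 = 0·1440 + 605; 605 = 10·60 + 5 → 10:05, same day
→ 2021-04-14 10:05 KCS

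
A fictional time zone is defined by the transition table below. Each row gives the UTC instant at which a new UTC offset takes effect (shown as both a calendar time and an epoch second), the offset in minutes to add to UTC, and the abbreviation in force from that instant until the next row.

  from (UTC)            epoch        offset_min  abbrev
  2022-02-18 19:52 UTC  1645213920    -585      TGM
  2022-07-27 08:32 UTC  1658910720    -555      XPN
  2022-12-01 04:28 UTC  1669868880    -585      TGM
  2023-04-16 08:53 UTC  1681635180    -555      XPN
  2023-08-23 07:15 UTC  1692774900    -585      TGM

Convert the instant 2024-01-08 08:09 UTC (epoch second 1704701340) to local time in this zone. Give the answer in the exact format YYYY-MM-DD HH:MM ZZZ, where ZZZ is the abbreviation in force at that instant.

2024-01-07 22:24 TGM

Query: 2024-01-08 08:09 UTC
Rule 5/5 (TGM, -09:45): 2023-08-23 07:15 UTC ≤ query < +∞
8·60 + 9 - 585 = -96 min
-96 = -1·1440 + 1344; 1344 = 22·60 + 24 → 22:24, 2024-01-08 - 1 day = 2024-01-07
→ 2024-01-07 22:24 TGM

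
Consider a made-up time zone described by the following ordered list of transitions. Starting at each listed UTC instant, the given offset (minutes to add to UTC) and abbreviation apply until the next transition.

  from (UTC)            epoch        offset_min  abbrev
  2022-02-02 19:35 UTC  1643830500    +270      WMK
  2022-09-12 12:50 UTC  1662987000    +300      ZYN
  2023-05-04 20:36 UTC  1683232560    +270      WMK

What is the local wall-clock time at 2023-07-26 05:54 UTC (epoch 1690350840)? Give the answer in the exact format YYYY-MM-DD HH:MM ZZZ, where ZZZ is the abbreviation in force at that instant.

Query: 2023-07-26 05:54 UTC
Rule 3/3 (WMK, +04:30): 2023-05-04 20:36 UTC ≤ query < +∞
5·60 + 54 + 270 = 624 min
624 = 0·1440 + 624; 624 = 10·60 + 24 → 10:24, same day
→ 2023-07-26 10:24 WMK

2023-07-26 10:24 WMK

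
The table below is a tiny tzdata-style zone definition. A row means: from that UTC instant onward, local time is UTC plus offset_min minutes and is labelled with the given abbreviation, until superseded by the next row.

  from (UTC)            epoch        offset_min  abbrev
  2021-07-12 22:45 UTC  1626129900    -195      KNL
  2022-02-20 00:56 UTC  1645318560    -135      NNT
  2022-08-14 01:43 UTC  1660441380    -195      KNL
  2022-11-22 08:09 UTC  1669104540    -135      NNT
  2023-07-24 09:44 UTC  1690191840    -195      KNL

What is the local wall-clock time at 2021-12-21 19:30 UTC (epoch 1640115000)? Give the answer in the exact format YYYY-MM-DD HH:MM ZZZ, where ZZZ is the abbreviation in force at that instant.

2021-12-21 16:15 KNL

Query: 2021-12-21 19:30 UTC
Rule 1/5 (KNL, -03:15): 2021-07-12 22:45 UTC ≤ query < 2022-02-20 00:56 UTC
19·60 + 30 - 195 = 975 min
975 = 0·1440 + 975; 975 = 16·60 + 15 → 16:15, same day
→ 2021-12-21 16:15 KNL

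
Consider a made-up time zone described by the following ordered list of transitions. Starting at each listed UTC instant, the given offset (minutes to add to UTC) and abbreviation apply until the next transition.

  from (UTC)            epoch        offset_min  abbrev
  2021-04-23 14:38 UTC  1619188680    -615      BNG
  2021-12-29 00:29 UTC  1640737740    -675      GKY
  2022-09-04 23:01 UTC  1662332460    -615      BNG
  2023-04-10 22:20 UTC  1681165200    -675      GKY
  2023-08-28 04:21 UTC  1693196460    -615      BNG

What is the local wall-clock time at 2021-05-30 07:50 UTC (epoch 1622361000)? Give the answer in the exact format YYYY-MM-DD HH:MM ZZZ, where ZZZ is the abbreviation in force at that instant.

2021-05-29 21:35 BNG

Query: 2021-05-30 07:50 UTC
Rule 1/5 (BNG, -10:15): 2021-04-23 14:38 UTC ≤ query < 2021-12-29 00:29 UTC
7·60 + 50 - 615 = -145 min
-145 = -1·1440 + 1295; 1295 = 21·60 + 35 → 21:35, 2021-05-30 - 1 day = 2021-05-29
→ 2021-05-29 21:35 BNG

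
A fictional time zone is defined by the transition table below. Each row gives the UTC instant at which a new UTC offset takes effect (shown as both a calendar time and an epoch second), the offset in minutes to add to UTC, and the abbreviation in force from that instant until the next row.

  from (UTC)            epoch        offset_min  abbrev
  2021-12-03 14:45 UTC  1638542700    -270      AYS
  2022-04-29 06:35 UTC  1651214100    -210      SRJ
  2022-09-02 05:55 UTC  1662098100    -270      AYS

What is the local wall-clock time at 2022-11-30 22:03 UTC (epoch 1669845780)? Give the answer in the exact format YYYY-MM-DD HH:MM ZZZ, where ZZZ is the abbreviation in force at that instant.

2022-11-30 17:33 AYS

Query: 2022-11-30 22:03 UTC
Rule 3/3 (AYS, -04:30): 2022-09-02 05:55 UTC ≤ query < +∞
22·60 + 3 - 270 = 1053 min
1053 = 0·1440 + 1053; 1053 = 17·60 + 33 → 17:33, same day
→ 2022-11-30 17:33 AYS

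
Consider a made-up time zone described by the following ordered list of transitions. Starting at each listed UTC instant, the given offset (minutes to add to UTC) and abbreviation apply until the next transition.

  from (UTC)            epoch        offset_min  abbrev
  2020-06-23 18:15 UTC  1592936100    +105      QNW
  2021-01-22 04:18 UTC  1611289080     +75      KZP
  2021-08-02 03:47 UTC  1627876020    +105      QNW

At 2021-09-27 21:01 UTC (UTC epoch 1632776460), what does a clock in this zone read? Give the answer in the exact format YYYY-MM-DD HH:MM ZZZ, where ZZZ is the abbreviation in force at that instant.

Query: 2021-09-27 21:01 UTC
Rule 3/3 (QNW, +01:45): 2021-08-02 03:47 UTC ≤ query < +∞
21·60 + 1 + 105 = 1366 min
1366 = 0·1440 + 1366; 1366 = 22·60 + 46 → 22:46, same day
→ 2021-09-27 22:46 QNW

2021-09-27 22:46 QNW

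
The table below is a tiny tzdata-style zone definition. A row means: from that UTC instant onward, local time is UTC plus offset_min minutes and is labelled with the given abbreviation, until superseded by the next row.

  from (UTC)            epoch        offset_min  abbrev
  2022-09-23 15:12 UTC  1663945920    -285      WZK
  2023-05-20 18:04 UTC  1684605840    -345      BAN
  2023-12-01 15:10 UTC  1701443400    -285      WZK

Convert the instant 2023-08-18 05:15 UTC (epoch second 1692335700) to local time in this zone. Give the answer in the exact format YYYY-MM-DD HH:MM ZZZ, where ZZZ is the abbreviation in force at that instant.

Query: 2023-08-18 05:15 UTC
Rule 2/3 (BAN, -05:45): 2023-05-20 18:04 UTC ≤ query < 2023-12-01 15:10 UTC
5·60 + 15 - 345 = -30 min
-30 = -1·1440 + 1410; 1410 = 23·60 + 30 → 23:30, 2023-08-18 - 1 day = 2023-08-17
→ 2023-08-17 23:30 BAN

2023-08-17 23:30 BAN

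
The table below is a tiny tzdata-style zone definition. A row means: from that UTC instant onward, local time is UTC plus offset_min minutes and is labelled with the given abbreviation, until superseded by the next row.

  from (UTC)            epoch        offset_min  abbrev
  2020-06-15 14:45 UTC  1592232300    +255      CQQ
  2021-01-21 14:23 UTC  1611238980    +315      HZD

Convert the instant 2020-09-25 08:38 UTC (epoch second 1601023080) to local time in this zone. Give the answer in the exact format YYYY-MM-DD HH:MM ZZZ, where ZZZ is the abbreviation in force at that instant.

Query: 2020-09-25 08:38 UTC
Rule 1/2 (CQQ, +04:15): 2020-06-15 14:45 UTC ≤ query < 2021-01-21 14:23 UTC
8·60 + 38 + 255 = 773 min
773 = 0·1440 + 773; 773 = 12·60 + 53 → 12:53, same day
→ 2020-09-25 12:53 CQQ

2020-09-25 12:53 CQQ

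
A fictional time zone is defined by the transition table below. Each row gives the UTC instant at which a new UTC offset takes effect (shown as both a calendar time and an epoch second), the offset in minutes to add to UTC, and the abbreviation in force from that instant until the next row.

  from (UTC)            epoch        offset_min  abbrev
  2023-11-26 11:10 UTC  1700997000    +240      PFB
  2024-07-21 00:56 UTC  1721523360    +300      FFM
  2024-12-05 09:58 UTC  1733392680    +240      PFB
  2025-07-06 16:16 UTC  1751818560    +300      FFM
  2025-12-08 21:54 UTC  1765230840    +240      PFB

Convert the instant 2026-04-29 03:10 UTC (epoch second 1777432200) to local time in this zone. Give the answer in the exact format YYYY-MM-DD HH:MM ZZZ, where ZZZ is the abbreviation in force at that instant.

2026-04-29 07:10 PFB

Query: 2026-04-29 03:10 UTC
Rule 5/5 (PFB, +04:00): 2025-12-08 21:54 UTC ≤ query < +∞
3·60 + 10 + 240 = 430 min
430 = 0·1440 + 430; 430 = 7·60 + 10 → 07:10, same day
→ 2026-04-29 07:10 PFB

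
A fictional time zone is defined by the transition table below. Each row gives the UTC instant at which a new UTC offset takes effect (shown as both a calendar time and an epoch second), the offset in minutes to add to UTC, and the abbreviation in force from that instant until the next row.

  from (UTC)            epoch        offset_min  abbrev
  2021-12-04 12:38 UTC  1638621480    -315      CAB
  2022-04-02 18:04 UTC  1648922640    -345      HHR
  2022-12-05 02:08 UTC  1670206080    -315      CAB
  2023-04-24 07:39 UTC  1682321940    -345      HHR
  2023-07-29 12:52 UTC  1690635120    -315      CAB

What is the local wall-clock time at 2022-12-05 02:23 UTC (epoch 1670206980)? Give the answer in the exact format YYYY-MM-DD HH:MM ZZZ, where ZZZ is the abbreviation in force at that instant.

Query: 2022-12-05 02:23 UTC
Rule 3/5 (CAB, -05:15): 2022-12-05 02:08 UTC ≤ query < 2023-04-24 07:39 UTC
2·60 + 23 - 315 = -172 min
-172 = -1·1440 + 1268; 1268 = 21·60 + 8 → 21:08, 2022-12-05 - 1 day = 2022-12-04
→ 2022-12-04 21:08 CAB

2022-12-04 21:08 CAB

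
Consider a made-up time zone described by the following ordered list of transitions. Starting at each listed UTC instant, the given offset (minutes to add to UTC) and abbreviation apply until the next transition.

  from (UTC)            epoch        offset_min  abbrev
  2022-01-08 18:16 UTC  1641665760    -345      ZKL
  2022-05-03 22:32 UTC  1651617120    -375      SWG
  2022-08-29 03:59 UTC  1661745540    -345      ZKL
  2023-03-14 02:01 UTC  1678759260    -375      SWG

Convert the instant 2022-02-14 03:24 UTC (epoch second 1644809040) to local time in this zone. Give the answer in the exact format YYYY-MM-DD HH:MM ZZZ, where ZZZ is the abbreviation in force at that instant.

Query: 2022-02-14 03:24 UTC
Rule 1/4 (ZKL, -05:45): 2022-01-08 18:16 UTC ≤ query < 2022-05-03 22:32 UTC
3·60 + 24 - 345 = -141 min
-141 = -1·1440 + 1299; 1299 = 21·60 + 39 → 21:39, 2022-02-14 - 1 day = 2022-02-13
→ 2022-02-13 21:39 ZKL

2022-02-13 21:39 ZKL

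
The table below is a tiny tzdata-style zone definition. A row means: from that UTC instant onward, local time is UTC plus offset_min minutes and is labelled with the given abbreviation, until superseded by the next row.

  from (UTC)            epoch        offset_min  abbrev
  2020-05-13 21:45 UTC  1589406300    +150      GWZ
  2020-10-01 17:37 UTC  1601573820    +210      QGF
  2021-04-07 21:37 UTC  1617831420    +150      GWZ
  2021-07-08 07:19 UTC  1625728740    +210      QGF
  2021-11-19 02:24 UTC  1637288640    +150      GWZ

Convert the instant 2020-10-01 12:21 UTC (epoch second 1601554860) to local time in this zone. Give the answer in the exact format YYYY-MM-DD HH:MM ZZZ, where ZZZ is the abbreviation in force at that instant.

Query: 2020-10-01 12:21 UTC
Rule 1/5 (GWZ, +02:30): 2020-05-13 21:45 UTC ≤ query < 2020-10-01 17:37 UTC
12·60 + 21 + 150 = 891 min
891 = 0·1440 + 891; 891 = 14·60 + 51 → 14:51, same day
→ 2020-10-01 14:51 GWZ

2020-10-01 14:51 GWZ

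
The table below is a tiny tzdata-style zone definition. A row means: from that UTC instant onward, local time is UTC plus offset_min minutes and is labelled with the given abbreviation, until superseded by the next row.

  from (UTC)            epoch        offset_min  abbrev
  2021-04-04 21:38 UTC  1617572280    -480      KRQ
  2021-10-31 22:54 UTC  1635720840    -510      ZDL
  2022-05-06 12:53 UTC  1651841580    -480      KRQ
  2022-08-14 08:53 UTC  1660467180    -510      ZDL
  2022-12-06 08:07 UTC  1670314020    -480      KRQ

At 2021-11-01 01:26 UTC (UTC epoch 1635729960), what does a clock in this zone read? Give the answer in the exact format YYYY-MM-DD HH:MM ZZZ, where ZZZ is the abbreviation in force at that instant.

2021-10-31 16:56 ZDL

Query: 2021-11-01 01:26 UTC
Rule 2/5 (ZDL, -08:30): 2021-10-31 22:54 UTC ≤ query < 2022-05-06 12:53 UTC
1·60 + 26 - 510 = -424 min
-424 = -1·1440 + 1016; 1016 = 16·60 + 56 → 16:56, 2021-11-01 - 1 day = 2021-10-31
→ 2021-10-31 16:56 ZDL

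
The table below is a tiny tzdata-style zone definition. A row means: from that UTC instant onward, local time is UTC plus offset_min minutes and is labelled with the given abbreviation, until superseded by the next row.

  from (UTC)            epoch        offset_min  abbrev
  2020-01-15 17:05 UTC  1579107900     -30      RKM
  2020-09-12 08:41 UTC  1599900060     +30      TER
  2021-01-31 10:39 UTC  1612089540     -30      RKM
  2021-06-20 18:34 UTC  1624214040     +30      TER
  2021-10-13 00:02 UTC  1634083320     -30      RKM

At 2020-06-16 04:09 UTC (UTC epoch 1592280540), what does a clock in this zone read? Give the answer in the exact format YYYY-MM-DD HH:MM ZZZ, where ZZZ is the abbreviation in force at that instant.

2020-06-16 03:39 RKM

Query: 2020-06-16 04:09 UTC
Rule 1/5 (RKM, -00:30): 2020-01-15 17:05 UTC ≤ query < 2020-09-12 08:41 UTC
4·60 + 9 - 30 = 219 min
219 = 0·1440 + 219; 219 = 3·60 + 39 → 03:39, same day
→ 2020-06-16 03:39 RKM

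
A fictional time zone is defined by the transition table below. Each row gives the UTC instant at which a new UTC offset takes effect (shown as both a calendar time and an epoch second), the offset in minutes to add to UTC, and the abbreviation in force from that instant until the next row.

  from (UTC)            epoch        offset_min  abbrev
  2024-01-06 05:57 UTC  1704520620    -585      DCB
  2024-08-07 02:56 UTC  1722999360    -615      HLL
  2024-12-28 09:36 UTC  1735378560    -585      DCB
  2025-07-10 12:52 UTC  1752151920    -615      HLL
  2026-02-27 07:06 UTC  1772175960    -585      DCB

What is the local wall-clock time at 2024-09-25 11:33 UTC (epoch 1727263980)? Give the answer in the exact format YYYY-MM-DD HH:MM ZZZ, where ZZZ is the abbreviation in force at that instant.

2024-09-25 01:18 HLL

Query: 2024-09-25 11:33 UTC
Rule 2/5 (HLL, -10:15): 2024-08-07 02:56 UTC ≤ query < 2024-12-28 09:36 UTC
11·60 + 33 - 615 = 78 min
78 = 0·1440 + 78; 78 = 1·60 + 18 → 01:18, same day
→ 2024-09-25 01:18 HLL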